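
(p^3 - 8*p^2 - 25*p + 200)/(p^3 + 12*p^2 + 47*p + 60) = (p^2 - 13*p + 40)/(p^2 + 7*p + 12)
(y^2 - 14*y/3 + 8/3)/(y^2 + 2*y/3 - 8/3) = (3*y^2 - 14*y + 8)/(3*y^2 + 2*y - 8)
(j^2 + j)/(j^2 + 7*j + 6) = j/(j + 6)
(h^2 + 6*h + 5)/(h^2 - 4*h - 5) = (h + 5)/(h - 5)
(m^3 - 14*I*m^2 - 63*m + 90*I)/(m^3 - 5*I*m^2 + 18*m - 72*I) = (m - 5*I)/(m + 4*I)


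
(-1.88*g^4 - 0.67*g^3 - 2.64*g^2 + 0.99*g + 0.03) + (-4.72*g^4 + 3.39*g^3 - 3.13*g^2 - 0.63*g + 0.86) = -6.6*g^4 + 2.72*g^3 - 5.77*g^2 + 0.36*g + 0.89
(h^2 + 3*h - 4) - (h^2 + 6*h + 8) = -3*h - 12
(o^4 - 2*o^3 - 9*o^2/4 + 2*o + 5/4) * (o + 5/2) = o^5 + o^4/2 - 29*o^3/4 - 29*o^2/8 + 25*o/4 + 25/8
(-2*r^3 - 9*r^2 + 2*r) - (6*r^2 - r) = -2*r^3 - 15*r^2 + 3*r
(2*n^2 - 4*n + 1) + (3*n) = 2*n^2 - n + 1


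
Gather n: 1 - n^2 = 1 - n^2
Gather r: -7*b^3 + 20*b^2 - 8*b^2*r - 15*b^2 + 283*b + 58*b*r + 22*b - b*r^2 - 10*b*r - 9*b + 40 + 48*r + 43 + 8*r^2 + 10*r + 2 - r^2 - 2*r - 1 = -7*b^3 + 5*b^2 + 296*b + r^2*(7 - b) + r*(-8*b^2 + 48*b + 56) + 84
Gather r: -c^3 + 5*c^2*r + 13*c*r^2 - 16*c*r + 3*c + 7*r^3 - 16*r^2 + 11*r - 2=-c^3 + 3*c + 7*r^3 + r^2*(13*c - 16) + r*(5*c^2 - 16*c + 11) - 2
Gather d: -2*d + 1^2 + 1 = 2 - 2*d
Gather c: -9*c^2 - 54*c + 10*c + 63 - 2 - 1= -9*c^2 - 44*c + 60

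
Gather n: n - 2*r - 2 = n - 2*r - 2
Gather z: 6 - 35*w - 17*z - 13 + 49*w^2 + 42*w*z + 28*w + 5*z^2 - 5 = 49*w^2 - 7*w + 5*z^2 + z*(42*w - 17) - 12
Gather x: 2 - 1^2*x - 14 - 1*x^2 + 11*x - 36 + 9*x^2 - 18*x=8*x^2 - 8*x - 48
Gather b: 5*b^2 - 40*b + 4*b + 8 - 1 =5*b^2 - 36*b + 7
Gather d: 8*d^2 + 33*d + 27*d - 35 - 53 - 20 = 8*d^2 + 60*d - 108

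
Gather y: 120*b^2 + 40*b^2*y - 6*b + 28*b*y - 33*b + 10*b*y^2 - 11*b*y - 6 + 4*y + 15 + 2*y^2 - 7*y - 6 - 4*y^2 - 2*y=120*b^2 - 39*b + y^2*(10*b - 2) + y*(40*b^2 + 17*b - 5) + 3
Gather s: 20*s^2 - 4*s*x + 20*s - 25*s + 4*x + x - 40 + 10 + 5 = 20*s^2 + s*(-4*x - 5) + 5*x - 25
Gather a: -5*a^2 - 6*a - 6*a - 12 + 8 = -5*a^2 - 12*a - 4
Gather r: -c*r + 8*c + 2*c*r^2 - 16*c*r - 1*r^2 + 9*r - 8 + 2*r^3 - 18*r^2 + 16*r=8*c + 2*r^3 + r^2*(2*c - 19) + r*(25 - 17*c) - 8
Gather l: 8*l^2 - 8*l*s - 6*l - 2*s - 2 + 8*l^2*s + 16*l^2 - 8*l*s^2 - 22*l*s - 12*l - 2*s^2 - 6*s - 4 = l^2*(8*s + 24) + l*(-8*s^2 - 30*s - 18) - 2*s^2 - 8*s - 6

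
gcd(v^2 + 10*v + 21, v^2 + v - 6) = v + 3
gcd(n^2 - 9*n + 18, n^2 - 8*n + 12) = n - 6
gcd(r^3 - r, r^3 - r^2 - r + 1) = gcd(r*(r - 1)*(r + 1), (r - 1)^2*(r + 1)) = r^2 - 1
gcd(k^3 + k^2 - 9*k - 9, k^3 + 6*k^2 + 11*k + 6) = k^2 + 4*k + 3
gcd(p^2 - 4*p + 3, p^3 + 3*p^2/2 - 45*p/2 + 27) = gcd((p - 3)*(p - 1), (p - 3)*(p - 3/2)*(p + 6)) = p - 3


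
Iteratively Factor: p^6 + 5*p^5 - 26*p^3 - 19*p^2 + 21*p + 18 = (p + 1)*(p^5 + 4*p^4 - 4*p^3 - 22*p^2 + 3*p + 18) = (p + 1)*(p + 3)*(p^4 + p^3 - 7*p^2 - p + 6) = (p + 1)*(p + 3)^2*(p^3 - 2*p^2 - p + 2) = (p + 1)^2*(p + 3)^2*(p^2 - 3*p + 2) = (p - 2)*(p + 1)^2*(p + 3)^2*(p - 1)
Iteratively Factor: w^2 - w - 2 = (w - 2)*(w + 1)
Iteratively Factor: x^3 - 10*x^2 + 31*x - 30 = (x - 2)*(x^2 - 8*x + 15) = (x - 5)*(x - 2)*(x - 3)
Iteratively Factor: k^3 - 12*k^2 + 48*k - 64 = (k - 4)*(k^2 - 8*k + 16) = (k - 4)^2*(k - 4)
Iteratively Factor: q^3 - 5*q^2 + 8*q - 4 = (q - 2)*(q^2 - 3*q + 2) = (q - 2)^2*(q - 1)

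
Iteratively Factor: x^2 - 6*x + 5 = (x - 5)*(x - 1)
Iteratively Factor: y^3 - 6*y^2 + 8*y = (y)*(y^2 - 6*y + 8) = y*(y - 2)*(y - 4)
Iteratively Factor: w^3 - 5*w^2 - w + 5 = (w - 1)*(w^2 - 4*w - 5) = (w - 5)*(w - 1)*(w + 1)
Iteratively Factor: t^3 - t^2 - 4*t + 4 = (t + 2)*(t^2 - 3*t + 2) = (t - 2)*(t + 2)*(t - 1)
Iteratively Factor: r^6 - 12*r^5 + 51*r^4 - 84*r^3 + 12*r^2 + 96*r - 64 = (r - 1)*(r^5 - 11*r^4 + 40*r^3 - 44*r^2 - 32*r + 64) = (r - 1)*(r + 1)*(r^4 - 12*r^3 + 52*r^2 - 96*r + 64) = (r - 4)*(r - 1)*(r + 1)*(r^3 - 8*r^2 + 20*r - 16) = (r - 4)*(r - 2)*(r - 1)*(r + 1)*(r^2 - 6*r + 8) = (r - 4)^2*(r - 2)*(r - 1)*(r + 1)*(r - 2)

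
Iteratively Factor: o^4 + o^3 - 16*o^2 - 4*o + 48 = (o - 2)*(o^3 + 3*o^2 - 10*o - 24) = (o - 2)*(o + 2)*(o^2 + o - 12) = (o - 3)*(o - 2)*(o + 2)*(o + 4)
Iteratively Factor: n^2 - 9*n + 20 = (n - 5)*(n - 4)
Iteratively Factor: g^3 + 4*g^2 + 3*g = (g + 3)*(g^2 + g) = (g + 1)*(g + 3)*(g)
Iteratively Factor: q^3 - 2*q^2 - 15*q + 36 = (q - 3)*(q^2 + q - 12) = (q - 3)^2*(q + 4)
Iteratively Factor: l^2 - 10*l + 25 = (l - 5)*(l - 5)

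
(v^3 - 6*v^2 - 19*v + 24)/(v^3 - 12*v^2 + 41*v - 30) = (v^2 - 5*v - 24)/(v^2 - 11*v + 30)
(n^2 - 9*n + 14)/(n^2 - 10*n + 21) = (n - 2)/(n - 3)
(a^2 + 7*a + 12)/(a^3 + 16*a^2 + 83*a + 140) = (a + 3)/(a^2 + 12*a + 35)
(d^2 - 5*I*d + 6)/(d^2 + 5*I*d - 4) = (d - 6*I)/(d + 4*I)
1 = 1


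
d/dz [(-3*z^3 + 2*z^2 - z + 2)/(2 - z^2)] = (3*z^4 - 19*z^2 + 12*z - 2)/(z^4 - 4*z^2 + 4)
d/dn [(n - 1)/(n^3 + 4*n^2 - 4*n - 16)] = (n^3 + 4*n^2 - 4*n - (n - 1)*(3*n^2 + 8*n - 4) - 16)/(n^3 + 4*n^2 - 4*n - 16)^2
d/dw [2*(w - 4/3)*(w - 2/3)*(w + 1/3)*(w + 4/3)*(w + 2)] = 10*w^4 + 40*w^3/3 - 16*w^2 - 368*w/27 + 256/81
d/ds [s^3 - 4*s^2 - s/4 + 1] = 3*s^2 - 8*s - 1/4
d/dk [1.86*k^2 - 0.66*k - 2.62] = 3.72*k - 0.66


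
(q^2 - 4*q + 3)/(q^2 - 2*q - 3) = (q - 1)/(q + 1)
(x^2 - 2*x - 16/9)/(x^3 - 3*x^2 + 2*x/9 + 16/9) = 1/(x - 1)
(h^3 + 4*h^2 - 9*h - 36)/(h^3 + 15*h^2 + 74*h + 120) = (h^2 - 9)/(h^2 + 11*h + 30)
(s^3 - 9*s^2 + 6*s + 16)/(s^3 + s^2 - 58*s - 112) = (s^2 - s - 2)/(s^2 + 9*s + 14)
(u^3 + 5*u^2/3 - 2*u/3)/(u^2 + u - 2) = u*(3*u - 1)/(3*(u - 1))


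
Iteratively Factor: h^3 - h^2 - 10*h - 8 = (h - 4)*(h^2 + 3*h + 2) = (h - 4)*(h + 2)*(h + 1)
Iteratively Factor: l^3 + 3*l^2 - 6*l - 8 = (l + 1)*(l^2 + 2*l - 8) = (l + 1)*(l + 4)*(l - 2)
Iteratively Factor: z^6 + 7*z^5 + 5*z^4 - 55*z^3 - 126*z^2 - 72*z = (z)*(z^5 + 7*z^4 + 5*z^3 - 55*z^2 - 126*z - 72) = z*(z + 1)*(z^4 + 6*z^3 - z^2 - 54*z - 72) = z*(z + 1)*(z + 2)*(z^3 + 4*z^2 - 9*z - 36) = z*(z + 1)*(z + 2)*(z + 3)*(z^2 + z - 12) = z*(z - 3)*(z + 1)*(z + 2)*(z + 3)*(z + 4)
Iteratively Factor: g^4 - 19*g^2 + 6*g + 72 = (g + 4)*(g^3 - 4*g^2 - 3*g + 18) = (g + 2)*(g + 4)*(g^2 - 6*g + 9) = (g - 3)*(g + 2)*(g + 4)*(g - 3)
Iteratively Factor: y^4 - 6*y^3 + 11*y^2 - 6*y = (y - 1)*(y^3 - 5*y^2 + 6*y) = (y - 3)*(y - 1)*(y^2 - 2*y) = y*(y - 3)*(y - 1)*(y - 2)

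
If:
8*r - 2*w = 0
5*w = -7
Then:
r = -7/20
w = -7/5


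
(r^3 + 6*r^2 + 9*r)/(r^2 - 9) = r*(r + 3)/(r - 3)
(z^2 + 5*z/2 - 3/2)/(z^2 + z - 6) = (z - 1/2)/(z - 2)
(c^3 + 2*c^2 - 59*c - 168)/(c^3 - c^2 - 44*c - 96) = (c + 7)/(c + 4)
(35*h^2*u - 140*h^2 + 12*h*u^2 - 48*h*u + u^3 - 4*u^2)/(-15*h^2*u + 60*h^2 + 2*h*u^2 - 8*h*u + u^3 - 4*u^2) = (7*h + u)/(-3*h + u)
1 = 1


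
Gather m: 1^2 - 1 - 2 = -2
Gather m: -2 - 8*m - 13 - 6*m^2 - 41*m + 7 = -6*m^2 - 49*m - 8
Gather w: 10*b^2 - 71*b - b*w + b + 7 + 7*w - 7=10*b^2 - 70*b + w*(7 - b)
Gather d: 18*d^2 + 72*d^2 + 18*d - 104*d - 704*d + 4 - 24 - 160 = 90*d^2 - 790*d - 180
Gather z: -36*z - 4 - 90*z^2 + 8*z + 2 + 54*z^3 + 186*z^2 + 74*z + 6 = 54*z^3 + 96*z^2 + 46*z + 4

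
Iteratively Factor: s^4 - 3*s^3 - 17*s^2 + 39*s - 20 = (s - 1)*(s^3 - 2*s^2 - 19*s + 20) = (s - 1)^2*(s^2 - s - 20) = (s - 5)*(s - 1)^2*(s + 4)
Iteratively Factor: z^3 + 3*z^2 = (z)*(z^2 + 3*z) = z^2*(z + 3)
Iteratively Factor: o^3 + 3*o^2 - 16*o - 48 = (o - 4)*(o^2 + 7*o + 12) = (o - 4)*(o + 3)*(o + 4)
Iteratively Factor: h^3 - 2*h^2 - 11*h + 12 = (h + 3)*(h^2 - 5*h + 4) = (h - 1)*(h + 3)*(h - 4)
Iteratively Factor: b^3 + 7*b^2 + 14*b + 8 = (b + 2)*(b^2 + 5*b + 4) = (b + 1)*(b + 2)*(b + 4)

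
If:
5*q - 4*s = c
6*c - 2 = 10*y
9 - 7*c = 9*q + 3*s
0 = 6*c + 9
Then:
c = -3/2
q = 49/34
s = 37/17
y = -11/10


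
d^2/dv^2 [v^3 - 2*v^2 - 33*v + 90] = 6*v - 4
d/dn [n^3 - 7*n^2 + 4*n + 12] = 3*n^2 - 14*n + 4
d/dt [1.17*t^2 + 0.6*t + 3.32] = 2.34*t + 0.6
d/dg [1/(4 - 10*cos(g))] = -5*sin(g)/(2*(5*cos(g) - 2)^2)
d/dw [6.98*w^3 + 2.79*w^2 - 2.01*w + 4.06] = 20.94*w^2 + 5.58*w - 2.01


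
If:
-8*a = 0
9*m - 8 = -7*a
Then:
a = 0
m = 8/9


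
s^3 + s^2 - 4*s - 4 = (s - 2)*(s + 1)*(s + 2)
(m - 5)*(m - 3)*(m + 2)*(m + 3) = m^4 - 3*m^3 - 19*m^2 + 27*m + 90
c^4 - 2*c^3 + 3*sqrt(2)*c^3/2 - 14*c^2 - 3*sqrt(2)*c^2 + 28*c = c*(c - 2)*(c - 2*sqrt(2))*(c + 7*sqrt(2)/2)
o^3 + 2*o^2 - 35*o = o*(o - 5)*(o + 7)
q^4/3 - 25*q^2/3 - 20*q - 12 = (q/3 + 1)*(q - 6)*(q + 1)*(q + 2)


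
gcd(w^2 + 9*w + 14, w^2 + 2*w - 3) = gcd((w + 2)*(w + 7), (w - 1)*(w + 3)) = 1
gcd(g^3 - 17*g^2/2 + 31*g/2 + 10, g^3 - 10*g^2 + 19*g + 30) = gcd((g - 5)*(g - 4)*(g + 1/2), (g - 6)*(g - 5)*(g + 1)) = g - 5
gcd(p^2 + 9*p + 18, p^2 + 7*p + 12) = p + 3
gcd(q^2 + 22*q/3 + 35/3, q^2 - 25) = q + 5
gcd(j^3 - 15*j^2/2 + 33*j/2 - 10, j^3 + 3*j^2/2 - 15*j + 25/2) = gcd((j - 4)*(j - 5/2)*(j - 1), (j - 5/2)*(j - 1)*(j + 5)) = j^2 - 7*j/2 + 5/2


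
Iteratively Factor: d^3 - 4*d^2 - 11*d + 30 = (d - 2)*(d^2 - 2*d - 15) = (d - 2)*(d + 3)*(d - 5)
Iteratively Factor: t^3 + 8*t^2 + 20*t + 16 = (t + 2)*(t^2 + 6*t + 8) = (t + 2)*(t + 4)*(t + 2)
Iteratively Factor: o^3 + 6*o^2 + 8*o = (o + 2)*(o^2 + 4*o) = o*(o + 2)*(o + 4)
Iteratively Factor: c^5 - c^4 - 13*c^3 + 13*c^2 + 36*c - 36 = (c - 3)*(c^4 + 2*c^3 - 7*c^2 - 8*c + 12) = (c - 3)*(c - 1)*(c^3 + 3*c^2 - 4*c - 12) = (c - 3)*(c - 1)*(c + 3)*(c^2 - 4) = (c - 3)*(c - 2)*(c - 1)*(c + 3)*(c + 2)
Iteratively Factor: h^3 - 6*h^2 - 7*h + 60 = (h - 5)*(h^2 - h - 12) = (h - 5)*(h + 3)*(h - 4)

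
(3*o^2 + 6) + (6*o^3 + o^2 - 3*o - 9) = 6*o^3 + 4*o^2 - 3*o - 3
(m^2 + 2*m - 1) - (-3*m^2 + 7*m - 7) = 4*m^2 - 5*m + 6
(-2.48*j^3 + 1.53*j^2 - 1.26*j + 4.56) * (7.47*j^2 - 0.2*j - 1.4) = -18.5256*j^5 + 11.9251*j^4 - 6.2462*j^3 + 32.1732*j^2 + 0.852*j - 6.384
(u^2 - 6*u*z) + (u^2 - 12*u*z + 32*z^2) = 2*u^2 - 18*u*z + 32*z^2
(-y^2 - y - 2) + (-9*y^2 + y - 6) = -10*y^2 - 8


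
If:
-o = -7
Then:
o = 7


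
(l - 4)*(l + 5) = l^2 + l - 20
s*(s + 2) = s^2 + 2*s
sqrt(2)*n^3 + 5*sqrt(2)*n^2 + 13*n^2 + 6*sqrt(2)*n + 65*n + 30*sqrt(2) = (n + 5)*(n + 6*sqrt(2))*(sqrt(2)*n + 1)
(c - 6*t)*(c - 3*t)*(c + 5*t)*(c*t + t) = c^4*t - 4*c^3*t^2 + c^3*t - 27*c^2*t^3 - 4*c^2*t^2 + 90*c*t^4 - 27*c*t^3 + 90*t^4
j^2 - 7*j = j*(j - 7)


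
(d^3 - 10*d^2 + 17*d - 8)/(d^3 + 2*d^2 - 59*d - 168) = (d^2 - 2*d + 1)/(d^2 + 10*d + 21)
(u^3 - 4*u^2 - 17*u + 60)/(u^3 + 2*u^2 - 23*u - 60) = (u - 3)/(u + 3)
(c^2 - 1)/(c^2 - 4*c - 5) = (c - 1)/(c - 5)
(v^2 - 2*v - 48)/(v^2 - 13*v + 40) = (v + 6)/(v - 5)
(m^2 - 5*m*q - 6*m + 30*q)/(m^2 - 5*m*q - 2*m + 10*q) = (m - 6)/(m - 2)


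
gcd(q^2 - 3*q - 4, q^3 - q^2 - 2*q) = q + 1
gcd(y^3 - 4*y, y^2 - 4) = y^2 - 4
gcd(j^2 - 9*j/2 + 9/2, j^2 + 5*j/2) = 1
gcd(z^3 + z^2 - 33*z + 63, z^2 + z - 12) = z - 3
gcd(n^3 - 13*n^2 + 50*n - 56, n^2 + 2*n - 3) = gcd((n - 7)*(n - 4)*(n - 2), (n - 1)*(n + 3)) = 1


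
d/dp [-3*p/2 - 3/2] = -3/2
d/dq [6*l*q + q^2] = 6*l + 2*q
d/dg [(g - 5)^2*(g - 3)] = (g - 5)*(3*g - 11)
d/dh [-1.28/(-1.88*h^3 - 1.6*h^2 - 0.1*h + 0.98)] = (-7.2192*h^2 - 4.096*h - 0.128)/(1.88*h^3 + 1.6*h^2 + 0.1*h - 0.98)^2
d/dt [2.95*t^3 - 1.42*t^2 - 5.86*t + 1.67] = 8.85*t^2 - 2.84*t - 5.86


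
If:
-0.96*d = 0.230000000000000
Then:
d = -0.24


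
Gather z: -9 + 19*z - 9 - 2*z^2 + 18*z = -2*z^2 + 37*z - 18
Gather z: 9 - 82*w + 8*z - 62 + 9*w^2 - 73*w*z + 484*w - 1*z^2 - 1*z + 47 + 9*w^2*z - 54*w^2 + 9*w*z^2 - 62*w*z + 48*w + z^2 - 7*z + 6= -45*w^2 + 9*w*z^2 + 450*w + z*(9*w^2 - 135*w)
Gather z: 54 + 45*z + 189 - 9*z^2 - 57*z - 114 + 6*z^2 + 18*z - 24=-3*z^2 + 6*z + 105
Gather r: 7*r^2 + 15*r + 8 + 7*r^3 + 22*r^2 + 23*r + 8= 7*r^3 + 29*r^2 + 38*r + 16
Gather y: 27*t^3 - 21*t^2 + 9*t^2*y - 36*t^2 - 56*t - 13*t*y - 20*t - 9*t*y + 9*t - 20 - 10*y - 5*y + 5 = 27*t^3 - 57*t^2 - 67*t + y*(9*t^2 - 22*t - 15) - 15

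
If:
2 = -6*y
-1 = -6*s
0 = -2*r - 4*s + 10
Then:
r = 14/3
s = 1/6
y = -1/3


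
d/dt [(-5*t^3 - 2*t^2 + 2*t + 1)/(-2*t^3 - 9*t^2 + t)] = (41*t^4 - 2*t^3 + 22*t^2 + 18*t - 1)/(t^2*(4*t^4 + 36*t^3 + 77*t^2 - 18*t + 1))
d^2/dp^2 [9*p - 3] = 0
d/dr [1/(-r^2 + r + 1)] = (2*r - 1)/(-r^2 + r + 1)^2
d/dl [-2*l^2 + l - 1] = 1 - 4*l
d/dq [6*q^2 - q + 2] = 12*q - 1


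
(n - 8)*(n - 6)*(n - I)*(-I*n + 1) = -I*n^4 + 14*I*n^3 - 49*I*n^2 + 14*I*n - 48*I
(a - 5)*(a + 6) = a^2 + a - 30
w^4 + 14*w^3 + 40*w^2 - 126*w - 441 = (w - 3)*(w + 3)*(w + 7)^2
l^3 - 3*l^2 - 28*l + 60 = (l - 6)*(l - 2)*(l + 5)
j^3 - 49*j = j*(j - 7)*(j + 7)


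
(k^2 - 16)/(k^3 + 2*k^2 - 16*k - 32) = 1/(k + 2)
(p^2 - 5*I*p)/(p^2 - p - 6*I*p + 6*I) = p*(p - 5*I)/(p^2 - p - 6*I*p + 6*I)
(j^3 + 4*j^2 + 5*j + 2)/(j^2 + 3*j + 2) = j + 1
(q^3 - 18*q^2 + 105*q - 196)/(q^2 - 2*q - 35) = (q^2 - 11*q + 28)/(q + 5)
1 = 1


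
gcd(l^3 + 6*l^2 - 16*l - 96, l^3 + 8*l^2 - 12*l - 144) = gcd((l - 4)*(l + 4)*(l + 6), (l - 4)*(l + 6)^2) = l^2 + 2*l - 24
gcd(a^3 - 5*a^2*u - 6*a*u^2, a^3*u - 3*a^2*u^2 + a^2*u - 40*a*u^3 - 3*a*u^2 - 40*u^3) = 1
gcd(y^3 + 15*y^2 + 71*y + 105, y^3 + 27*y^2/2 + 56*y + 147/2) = y^2 + 10*y + 21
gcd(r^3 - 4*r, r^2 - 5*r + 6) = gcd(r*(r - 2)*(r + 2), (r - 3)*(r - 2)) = r - 2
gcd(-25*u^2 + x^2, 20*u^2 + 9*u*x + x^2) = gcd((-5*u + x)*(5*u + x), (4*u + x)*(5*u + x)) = 5*u + x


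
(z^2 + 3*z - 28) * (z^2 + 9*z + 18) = z^4 + 12*z^3 + 17*z^2 - 198*z - 504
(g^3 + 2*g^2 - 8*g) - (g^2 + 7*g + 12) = g^3 + g^2 - 15*g - 12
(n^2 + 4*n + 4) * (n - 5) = n^3 - n^2 - 16*n - 20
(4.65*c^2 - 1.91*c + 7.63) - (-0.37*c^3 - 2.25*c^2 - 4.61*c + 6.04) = 0.37*c^3 + 6.9*c^2 + 2.7*c + 1.59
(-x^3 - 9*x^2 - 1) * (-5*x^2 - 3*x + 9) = 5*x^5 + 48*x^4 + 18*x^3 - 76*x^2 + 3*x - 9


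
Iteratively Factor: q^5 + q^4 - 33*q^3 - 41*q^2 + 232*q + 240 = (q + 1)*(q^4 - 33*q^2 - 8*q + 240) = (q - 3)*(q + 1)*(q^3 + 3*q^2 - 24*q - 80) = (q - 5)*(q - 3)*(q + 1)*(q^2 + 8*q + 16) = (q - 5)*(q - 3)*(q + 1)*(q + 4)*(q + 4)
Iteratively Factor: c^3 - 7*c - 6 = (c + 2)*(c^2 - 2*c - 3) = (c - 3)*(c + 2)*(c + 1)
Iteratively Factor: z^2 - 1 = (z + 1)*(z - 1)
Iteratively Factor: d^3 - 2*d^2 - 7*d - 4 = (d + 1)*(d^2 - 3*d - 4) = (d + 1)^2*(d - 4)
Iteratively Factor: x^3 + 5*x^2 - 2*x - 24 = (x - 2)*(x^2 + 7*x + 12) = (x - 2)*(x + 4)*(x + 3)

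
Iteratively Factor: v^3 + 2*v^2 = (v)*(v^2 + 2*v) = v*(v + 2)*(v)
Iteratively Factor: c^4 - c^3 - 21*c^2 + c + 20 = (c - 1)*(c^3 - 21*c - 20) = (c - 1)*(c + 1)*(c^2 - c - 20) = (c - 5)*(c - 1)*(c + 1)*(c + 4)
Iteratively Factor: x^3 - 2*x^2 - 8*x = (x - 4)*(x^2 + 2*x) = x*(x - 4)*(x + 2)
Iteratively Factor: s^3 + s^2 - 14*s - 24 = (s - 4)*(s^2 + 5*s + 6) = (s - 4)*(s + 2)*(s + 3)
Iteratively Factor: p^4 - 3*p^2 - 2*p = (p + 1)*(p^3 - p^2 - 2*p) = p*(p + 1)*(p^2 - p - 2) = p*(p - 2)*(p + 1)*(p + 1)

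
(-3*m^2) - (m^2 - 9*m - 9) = -4*m^2 + 9*m + 9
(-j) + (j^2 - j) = j^2 - 2*j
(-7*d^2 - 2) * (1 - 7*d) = 49*d^3 - 7*d^2 + 14*d - 2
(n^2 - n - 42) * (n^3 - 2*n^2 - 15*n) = n^5 - 3*n^4 - 55*n^3 + 99*n^2 + 630*n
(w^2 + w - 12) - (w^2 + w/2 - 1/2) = w/2 - 23/2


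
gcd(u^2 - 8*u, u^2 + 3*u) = u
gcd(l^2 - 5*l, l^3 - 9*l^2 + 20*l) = l^2 - 5*l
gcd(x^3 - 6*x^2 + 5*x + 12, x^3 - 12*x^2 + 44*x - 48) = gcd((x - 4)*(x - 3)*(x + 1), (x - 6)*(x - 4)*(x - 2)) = x - 4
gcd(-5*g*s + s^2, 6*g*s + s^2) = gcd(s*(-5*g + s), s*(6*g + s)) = s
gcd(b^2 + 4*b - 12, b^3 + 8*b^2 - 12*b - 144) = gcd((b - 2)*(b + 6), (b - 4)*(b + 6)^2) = b + 6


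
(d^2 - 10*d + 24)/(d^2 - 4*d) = (d - 6)/d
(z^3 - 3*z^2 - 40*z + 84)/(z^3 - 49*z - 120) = (-z^3 + 3*z^2 + 40*z - 84)/(-z^3 + 49*z + 120)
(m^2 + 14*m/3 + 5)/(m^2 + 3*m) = (m + 5/3)/m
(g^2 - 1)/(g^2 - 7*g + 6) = (g + 1)/(g - 6)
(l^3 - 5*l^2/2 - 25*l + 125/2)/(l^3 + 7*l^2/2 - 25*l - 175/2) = (2*l - 5)/(2*l + 7)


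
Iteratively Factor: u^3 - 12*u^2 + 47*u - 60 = (u - 5)*(u^2 - 7*u + 12) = (u - 5)*(u - 4)*(u - 3)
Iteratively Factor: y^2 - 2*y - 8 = (y + 2)*(y - 4)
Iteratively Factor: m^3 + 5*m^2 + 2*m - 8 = (m + 2)*(m^2 + 3*m - 4) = (m + 2)*(m + 4)*(m - 1)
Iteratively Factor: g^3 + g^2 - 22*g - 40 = (g + 2)*(g^2 - g - 20) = (g + 2)*(g + 4)*(g - 5)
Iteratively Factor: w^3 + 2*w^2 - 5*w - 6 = (w + 3)*(w^2 - w - 2) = (w + 1)*(w + 3)*(w - 2)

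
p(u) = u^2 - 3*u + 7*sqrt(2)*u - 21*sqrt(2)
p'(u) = 2*u - 3 + 7*sqrt(2)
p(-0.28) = -31.55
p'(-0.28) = 6.34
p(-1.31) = -37.02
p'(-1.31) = 4.28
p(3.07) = 0.91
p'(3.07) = 13.04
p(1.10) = -20.90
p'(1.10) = 9.10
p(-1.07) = -35.94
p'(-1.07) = 4.76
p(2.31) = -8.42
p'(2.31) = 11.52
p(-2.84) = -41.23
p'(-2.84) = 1.22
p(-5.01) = -39.16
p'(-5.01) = -3.12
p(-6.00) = -35.10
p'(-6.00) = -5.10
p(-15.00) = 91.81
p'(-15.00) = -23.10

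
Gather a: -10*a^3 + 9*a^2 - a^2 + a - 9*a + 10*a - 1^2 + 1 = -10*a^3 + 8*a^2 + 2*a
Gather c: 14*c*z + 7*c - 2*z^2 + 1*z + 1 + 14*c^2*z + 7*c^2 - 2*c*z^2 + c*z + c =c^2*(14*z + 7) + c*(-2*z^2 + 15*z + 8) - 2*z^2 + z + 1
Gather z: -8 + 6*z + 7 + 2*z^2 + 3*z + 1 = 2*z^2 + 9*z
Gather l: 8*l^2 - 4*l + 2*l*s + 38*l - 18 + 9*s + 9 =8*l^2 + l*(2*s + 34) + 9*s - 9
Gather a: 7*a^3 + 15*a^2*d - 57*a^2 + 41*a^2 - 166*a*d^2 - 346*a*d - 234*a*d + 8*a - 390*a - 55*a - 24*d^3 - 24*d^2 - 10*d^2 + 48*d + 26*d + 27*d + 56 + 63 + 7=7*a^3 + a^2*(15*d - 16) + a*(-166*d^2 - 580*d - 437) - 24*d^3 - 34*d^2 + 101*d + 126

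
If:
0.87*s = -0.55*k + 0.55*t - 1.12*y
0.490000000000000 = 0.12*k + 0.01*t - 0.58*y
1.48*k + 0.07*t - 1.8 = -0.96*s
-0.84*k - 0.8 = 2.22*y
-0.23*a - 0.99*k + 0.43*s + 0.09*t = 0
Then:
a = -2.26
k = 0.82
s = 0.59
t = 0.38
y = -0.67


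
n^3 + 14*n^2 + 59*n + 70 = (n + 2)*(n + 5)*(n + 7)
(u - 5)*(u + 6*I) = u^2 - 5*u + 6*I*u - 30*I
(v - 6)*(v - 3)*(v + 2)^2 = v^4 - 5*v^3 - 14*v^2 + 36*v + 72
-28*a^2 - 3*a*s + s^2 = (-7*a + s)*(4*a + s)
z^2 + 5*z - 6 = (z - 1)*(z + 6)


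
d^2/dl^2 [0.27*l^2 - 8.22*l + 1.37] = 0.540000000000000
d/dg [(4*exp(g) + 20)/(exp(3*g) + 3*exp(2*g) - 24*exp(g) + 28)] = 8*(-exp(2*g) - 11*exp(g) - 37)*exp(g)/(exp(5*g) + 8*exp(4*g) - 23*exp(3*g) - 134*exp(2*g) + 476*exp(g) - 392)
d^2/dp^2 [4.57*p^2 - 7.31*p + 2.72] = 9.14000000000000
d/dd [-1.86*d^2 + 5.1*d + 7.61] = 5.1 - 3.72*d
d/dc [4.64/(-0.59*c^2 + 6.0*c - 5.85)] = (5.4752*c - 27.84)/(0.59*c^2 - 6.0*c + 5.85)^2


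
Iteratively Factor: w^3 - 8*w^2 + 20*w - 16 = (w - 2)*(w^2 - 6*w + 8) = (w - 2)^2*(w - 4)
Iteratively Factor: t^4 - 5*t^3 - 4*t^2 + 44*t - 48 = (t - 2)*(t^3 - 3*t^2 - 10*t + 24) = (t - 2)^2*(t^2 - t - 12) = (t - 4)*(t - 2)^2*(t + 3)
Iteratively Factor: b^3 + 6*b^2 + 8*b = (b)*(b^2 + 6*b + 8) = b*(b + 2)*(b + 4)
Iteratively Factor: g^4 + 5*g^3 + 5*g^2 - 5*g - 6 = (g + 3)*(g^3 + 2*g^2 - g - 2) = (g - 1)*(g + 3)*(g^2 + 3*g + 2) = (g - 1)*(g + 1)*(g + 3)*(g + 2)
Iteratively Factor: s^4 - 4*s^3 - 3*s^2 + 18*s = (s - 3)*(s^3 - s^2 - 6*s) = (s - 3)^2*(s^2 + 2*s) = (s - 3)^2*(s + 2)*(s)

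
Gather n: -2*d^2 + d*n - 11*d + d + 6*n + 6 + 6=-2*d^2 - 10*d + n*(d + 6) + 12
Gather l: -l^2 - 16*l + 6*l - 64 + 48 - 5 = -l^2 - 10*l - 21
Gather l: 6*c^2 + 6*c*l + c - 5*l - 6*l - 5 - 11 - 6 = 6*c^2 + c + l*(6*c - 11) - 22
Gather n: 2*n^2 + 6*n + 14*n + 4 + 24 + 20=2*n^2 + 20*n + 48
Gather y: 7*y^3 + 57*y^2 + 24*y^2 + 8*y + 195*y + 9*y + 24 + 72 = 7*y^3 + 81*y^2 + 212*y + 96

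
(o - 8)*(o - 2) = o^2 - 10*o + 16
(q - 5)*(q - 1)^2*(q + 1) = q^4 - 6*q^3 + 4*q^2 + 6*q - 5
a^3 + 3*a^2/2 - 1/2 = (a - 1/2)*(a + 1)^2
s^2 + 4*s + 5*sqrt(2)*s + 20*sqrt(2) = (s + 4)*(s + 5*sqrt(2))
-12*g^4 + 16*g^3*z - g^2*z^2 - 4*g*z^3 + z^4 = (-3*g + z)*(-2*g + z)*(-g + z)*(2*g + z)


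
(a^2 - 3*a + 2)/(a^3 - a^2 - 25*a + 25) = (a - 2)/(a^2 - 25)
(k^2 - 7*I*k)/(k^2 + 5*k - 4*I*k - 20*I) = k*(k - 7*I)/(k^2 + k*(5 - 4*I) - 20*I)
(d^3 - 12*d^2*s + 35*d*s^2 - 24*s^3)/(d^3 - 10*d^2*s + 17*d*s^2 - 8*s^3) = (-d + 3*s)/(-d + s)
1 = 1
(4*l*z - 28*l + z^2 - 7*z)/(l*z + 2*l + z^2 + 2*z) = (4*l*z - 28*l + z^2 - 7*z)/(l*z + 2*l + z^2 + 2*z)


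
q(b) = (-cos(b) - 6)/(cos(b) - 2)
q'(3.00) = -0.13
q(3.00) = 1.68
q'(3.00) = -0.13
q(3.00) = 1.68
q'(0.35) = -2.44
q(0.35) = 6.54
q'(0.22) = -1.66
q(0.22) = 6.81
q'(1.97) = -1.29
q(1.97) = 2.35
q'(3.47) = 0.30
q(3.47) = 1.72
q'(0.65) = -3.34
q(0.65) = 5.64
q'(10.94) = 1.89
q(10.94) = 2.89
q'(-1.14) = 2.90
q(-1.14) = 4.06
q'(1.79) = -1.59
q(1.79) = 2.61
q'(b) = (-cos(b) - 6)*sin(b)/(cos(b) - 2)^2 + sin(b)/(cos(b) - 2) = -8*sin(b)/(cos(b) - 2)^2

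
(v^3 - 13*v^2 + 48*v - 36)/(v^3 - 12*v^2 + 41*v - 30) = (v - 6)/(v - 5)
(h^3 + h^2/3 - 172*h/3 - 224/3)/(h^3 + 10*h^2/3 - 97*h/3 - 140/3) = (h - 8)/(h - 5)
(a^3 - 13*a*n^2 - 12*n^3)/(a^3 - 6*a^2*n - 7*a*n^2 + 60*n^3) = (a + n)/(a - 5*n)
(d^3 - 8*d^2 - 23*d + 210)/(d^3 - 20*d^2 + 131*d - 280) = (d^2 - d - 30)/(d^2 - 13*d + 40)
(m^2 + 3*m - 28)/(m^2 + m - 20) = (m + 7)/(m + 5)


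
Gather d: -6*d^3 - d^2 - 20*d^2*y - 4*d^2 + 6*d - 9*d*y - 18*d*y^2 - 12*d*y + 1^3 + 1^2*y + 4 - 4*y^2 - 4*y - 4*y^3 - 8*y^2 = -6*d^3 + d^2*(-20*y - 5) + d*(-18*y^2 - 21*y + 6) - 4*y^3 - 12*y^2 - 3*y + 5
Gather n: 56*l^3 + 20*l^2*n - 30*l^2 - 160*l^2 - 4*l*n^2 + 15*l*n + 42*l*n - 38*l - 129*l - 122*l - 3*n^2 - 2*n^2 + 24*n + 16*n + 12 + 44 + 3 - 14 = 56*l^3 - 190*l^2 - 289*l + n^2*(-4*l - 5) + n*(20*l^2 + 57*l + 40) + 45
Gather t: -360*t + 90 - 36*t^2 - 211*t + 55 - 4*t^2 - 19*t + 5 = -40*t^2 - 590*t + 150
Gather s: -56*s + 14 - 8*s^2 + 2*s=-8*s^2 - 54*s + 14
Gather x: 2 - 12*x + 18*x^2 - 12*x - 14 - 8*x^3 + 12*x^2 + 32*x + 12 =-8*x^3 + 30*x^2 + 8*x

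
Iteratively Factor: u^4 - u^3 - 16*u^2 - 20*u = (u)*(u^3 - u^2 - 16*u - 20) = u*(u - 5)*(u^2 + 4*u + 4) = u*(u - 5)*(u + 2)*(u + 2)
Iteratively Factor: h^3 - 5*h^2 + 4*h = (h)*(h^2 - 5*h + 4) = h*(h - 1)*(h - 4)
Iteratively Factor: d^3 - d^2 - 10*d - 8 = (d + 1)*(d^2 - 2*d - 8) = (d + 1)*(d + 2)*(d - 4)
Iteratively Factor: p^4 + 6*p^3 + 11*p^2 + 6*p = (p + 1)*(p^3 + 5*p^2 + 6*p) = (p + 1)*(p + 2)*(p^2 + 3*p) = p*(p + 1)*(p + 2)*(p + 3)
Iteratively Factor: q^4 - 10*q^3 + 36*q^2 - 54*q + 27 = (q - 3)*(q^3 - 7*q^2 + 15*q - 9) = (q - 3)^2*(q^2 - 4*q + 3) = (q - 3)^2*(q - 1)*(q - 3)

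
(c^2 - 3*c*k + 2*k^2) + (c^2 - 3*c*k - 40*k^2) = 2*c^2 - 6*c*k - 38*k^2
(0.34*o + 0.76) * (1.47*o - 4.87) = 0.4998*o^2 - 0.5386*o - 3.7012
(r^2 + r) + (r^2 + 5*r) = 2*r^2 + 6*r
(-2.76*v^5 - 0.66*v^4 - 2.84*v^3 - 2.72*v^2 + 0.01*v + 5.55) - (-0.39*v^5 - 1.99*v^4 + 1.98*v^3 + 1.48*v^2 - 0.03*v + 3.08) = -2.37*v^5 + 1.33*v^4 - 4.82*v^3 - 4.2*v^2 + 0.04*v + 2.47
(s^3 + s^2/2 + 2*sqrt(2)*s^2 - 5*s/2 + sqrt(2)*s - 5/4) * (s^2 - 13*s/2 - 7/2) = s^5 - 6*s^4 + 2*sqrt(2)*s^4 - 12*sqrt(2)*s^3 - 37*s^3/4 - 27*sqrt(2)*s^2/2 + 53*s^2/4 - 7*sqrt(2)*s/2 + 135*s/8 + 35/8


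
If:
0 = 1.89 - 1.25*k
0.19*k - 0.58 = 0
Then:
No Solution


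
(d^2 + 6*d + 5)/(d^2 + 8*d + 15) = (d + 1)/(d + 3)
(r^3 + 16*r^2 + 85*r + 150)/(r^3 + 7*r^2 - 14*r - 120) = (r + 5)/(r - 4)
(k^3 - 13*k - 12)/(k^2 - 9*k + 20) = (k^2 + 4*k + 3)/(k - 5)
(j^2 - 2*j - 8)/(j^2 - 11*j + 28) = (j + 2)/(j - 7)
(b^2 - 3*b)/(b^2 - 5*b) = (b - 3)/(b - 5)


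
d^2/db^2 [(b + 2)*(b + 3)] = 2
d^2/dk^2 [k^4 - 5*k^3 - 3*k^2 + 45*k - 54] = 12*k^2 - 30*k - 6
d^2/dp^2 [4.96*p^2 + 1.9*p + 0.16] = 9.92000000000000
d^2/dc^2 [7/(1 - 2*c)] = -56/(2*c - 1)^3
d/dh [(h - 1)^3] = 3*(h - 1)^2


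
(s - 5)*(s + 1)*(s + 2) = s^3 - 2*s^2 - 13*s - 10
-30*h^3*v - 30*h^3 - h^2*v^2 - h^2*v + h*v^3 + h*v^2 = (-6*h + v)*(5*h + v)*(h*v + h)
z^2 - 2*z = z*(z - 2)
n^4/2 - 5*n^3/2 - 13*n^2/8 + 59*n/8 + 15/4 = (n/2 + 1/4)*(n - 5)*(n - 2)*(n + 3/2)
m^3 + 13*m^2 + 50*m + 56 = (m + 2)*(m + 4)*(m + 7)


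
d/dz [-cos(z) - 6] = sin(z)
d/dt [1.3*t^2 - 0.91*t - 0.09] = 2.6*t - 0.91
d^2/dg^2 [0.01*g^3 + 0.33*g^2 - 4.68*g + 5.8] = 0.06*g + 0.66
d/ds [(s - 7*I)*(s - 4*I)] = 2*s - 11*I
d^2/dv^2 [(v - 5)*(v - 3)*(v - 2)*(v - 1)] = 12*v^2 - 66*v + 82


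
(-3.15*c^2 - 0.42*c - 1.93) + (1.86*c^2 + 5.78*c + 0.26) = -1.29*c^2 + 5.36*c - 1.67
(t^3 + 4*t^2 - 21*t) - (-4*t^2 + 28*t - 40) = t^3 + 8*t^2 - 49*t + 40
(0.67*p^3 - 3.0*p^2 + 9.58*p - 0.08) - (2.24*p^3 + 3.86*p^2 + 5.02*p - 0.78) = -1.57*p^3 - 6.86*p^2 + 4.56*p + 0.7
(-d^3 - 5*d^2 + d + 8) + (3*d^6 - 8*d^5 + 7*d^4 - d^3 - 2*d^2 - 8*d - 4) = 3*d^6 - 8*d^5 + 7*d^4 - 2*d^3 - 7*d^2 - 7*d + 4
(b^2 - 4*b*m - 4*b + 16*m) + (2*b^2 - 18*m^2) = 3*b^2 - 4*b*m - 4*b - 18*m^2 + 16*m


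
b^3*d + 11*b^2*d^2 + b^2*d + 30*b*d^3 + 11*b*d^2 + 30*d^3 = (b + 5*d)*(b + 6*d)*(b*d + d)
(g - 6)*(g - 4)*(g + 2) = g^3 - 8*g^2 + 4*g + 48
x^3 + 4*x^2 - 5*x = x*(x - 1)*(x + 5)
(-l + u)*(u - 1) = -l*u + l + u^2 - u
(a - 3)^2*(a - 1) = a^3 - 7*a^2 + 15*a - 9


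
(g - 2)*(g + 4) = g^2 + 2*g - 8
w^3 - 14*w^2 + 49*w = w*(w - 7)^2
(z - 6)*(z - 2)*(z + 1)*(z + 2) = z^4 - 5*z^3 - 10*z^2 + 20*z + 24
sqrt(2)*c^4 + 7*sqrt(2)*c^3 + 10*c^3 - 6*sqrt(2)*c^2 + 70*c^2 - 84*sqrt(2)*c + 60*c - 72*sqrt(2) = (c + 6)*(c - sqrt(2))*(c + 6*sqrt(2))*(sqrt(2)*c + sqrt(2))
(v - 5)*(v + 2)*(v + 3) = v^3 - 19*v - 30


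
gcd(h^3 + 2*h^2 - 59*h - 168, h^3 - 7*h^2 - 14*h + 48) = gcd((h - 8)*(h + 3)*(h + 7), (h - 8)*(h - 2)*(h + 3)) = h^2 - 5*h - 24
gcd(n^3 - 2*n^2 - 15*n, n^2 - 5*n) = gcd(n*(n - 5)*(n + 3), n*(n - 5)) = n^2 - 5*n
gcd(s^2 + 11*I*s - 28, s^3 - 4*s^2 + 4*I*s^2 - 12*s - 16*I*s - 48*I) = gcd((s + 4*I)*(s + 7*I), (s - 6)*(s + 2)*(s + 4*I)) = s + 4*I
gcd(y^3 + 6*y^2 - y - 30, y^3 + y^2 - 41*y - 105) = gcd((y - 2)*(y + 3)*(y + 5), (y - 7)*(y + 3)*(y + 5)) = y^2 + 8*y + 15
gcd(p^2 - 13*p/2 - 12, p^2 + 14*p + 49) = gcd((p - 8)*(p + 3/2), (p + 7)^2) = 1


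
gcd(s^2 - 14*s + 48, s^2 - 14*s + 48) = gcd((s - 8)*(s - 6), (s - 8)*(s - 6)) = s^2 - 14*s + 48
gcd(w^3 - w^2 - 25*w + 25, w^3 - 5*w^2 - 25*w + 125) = w^2 - 25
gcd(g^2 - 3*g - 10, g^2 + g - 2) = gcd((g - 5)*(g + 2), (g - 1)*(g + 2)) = g + 2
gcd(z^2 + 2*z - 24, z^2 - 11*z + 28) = z - 4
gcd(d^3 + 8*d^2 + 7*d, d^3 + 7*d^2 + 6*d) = d^2 + d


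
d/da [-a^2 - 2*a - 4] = -2*a - 2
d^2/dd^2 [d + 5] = 0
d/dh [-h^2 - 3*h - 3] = -2*h - 3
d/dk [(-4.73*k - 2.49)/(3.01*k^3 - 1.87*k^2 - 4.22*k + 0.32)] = (28.4746*k^3 + 13.6396*k^2 - 9.3126*k - 12.0214)/(9.0601*k^6 - 11.2574*k^5 - 21.9075*k^4 + 17.7092*k^3 + 16.6116*k^2 - 2.7008*k + 0.1024)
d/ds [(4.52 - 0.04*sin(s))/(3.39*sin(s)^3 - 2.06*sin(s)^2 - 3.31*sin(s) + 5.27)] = (0.2712*sin(s)^3 - 46.0508*sin(s)^2 + 18.6224*sin(s) + 14.7504)*cos(s)/(11.4921*sin(s)^6 - 13.9668*sin(s)^5 - 18.1982*sin(s)^4 + 49.3678*sin(s)^3 - 10.7563*sin(s)^2 - 34.8874*sin(s) + 27.7729)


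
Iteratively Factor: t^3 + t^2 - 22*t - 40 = (t - 5)*(t^2 + 6*t + 8) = (t - 5)*(t + 4)*(t + 2)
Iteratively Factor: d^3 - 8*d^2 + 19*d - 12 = (d - 4)*(d^2 - 4*d + 3) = (d - 4)*(d - 3)*(d - 1)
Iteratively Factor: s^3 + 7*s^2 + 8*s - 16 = (s + 4)*(s^2 + 3*s - 4) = (s - 1)*(s + 4)*(s + 4)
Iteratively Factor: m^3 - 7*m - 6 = (m - 3)*(m^2 + 3*m + 2) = (m - 3)*(m + 1)*(m + 2)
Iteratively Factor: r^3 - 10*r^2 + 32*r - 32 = (r - 2)*(r^2 - 8*r + 16) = (r - 4)*(r - 2)*(r - 4)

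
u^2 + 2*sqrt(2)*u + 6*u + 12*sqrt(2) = (u + 6)*(u + 2*sqrt(2))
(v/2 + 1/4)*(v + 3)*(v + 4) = v^3/2 + 15*v^2/4 + 31*v/4 + 3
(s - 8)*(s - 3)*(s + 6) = s^3 - 5*s^2 - 42*s + 144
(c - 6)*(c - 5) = c^2 - 11*c + 30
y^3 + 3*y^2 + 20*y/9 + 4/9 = (y + 1/3)*(y + 2/3)*(y + 2)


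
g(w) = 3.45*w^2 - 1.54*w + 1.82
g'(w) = 6.9*w - 1.54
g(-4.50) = 78.61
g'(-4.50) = -32.59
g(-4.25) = 70.68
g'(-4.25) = -30.86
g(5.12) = 84.37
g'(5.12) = 33.79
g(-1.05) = 7.24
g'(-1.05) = -8.78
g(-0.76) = 4.98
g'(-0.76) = -6.78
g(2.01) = 12.66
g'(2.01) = 12.33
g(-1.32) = 9.86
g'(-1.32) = -10.65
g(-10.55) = 402.06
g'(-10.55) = -74.34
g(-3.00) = 37.49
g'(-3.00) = -22.24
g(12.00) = 480.14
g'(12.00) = 81.26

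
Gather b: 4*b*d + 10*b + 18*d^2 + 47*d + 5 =b*(4*d + 10) + 18*d^2 + 47*d + 5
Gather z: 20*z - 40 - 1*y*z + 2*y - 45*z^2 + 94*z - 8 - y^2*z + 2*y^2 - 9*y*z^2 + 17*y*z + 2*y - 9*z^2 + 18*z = 2*y^2 + 4*y + z^2*(-9*y - 54) + z*(-y^2 + 16*y + 132) - 48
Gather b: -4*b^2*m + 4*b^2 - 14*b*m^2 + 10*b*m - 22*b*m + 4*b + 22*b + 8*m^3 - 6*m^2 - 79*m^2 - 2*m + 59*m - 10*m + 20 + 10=b^2*(4 - 4*m) + b*(-14*m^2 - 12*m + 26) + 8*m^3 - 85*m^2 + 47*m + 30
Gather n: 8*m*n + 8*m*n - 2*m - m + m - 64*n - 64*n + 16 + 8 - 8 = -2*m + n*(16*m - 128) + 16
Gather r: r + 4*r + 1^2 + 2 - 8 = 5*r - 5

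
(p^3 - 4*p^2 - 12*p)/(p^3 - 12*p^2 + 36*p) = (p + 2)/(p - 6)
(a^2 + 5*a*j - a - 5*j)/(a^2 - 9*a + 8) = (a + 5*j)/(a - 8)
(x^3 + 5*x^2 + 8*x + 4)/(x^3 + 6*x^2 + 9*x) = (x^3 + 5*x^2 + 8*x + 4)/(x*(x^2 + 6*x + 9))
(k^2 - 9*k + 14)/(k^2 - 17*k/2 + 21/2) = 2*(k - 2)/(2*k - 3)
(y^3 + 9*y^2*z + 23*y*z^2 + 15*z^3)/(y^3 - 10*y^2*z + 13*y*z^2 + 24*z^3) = (y^2 + 8*y*z + 15*z^2)/(y^2 - 11*y*z + 24*z^2)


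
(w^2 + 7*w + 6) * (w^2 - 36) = w^4 + 7*w^3 - 30*w^2 - 252*w - 216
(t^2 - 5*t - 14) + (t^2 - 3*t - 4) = 2*t^2 - 8*t - 18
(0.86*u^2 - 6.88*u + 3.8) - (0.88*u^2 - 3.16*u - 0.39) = -0.02*u^2 - 3.72*u + 4.19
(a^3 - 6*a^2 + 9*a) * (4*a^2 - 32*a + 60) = 4*a^5 - 56*a^4 + 288*a^3 - 648*a^2 + 540*a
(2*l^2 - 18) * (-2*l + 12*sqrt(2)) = -4*l^3 + 24*sqrt(2)*l^2 + 36*l - 216*sqrt(2)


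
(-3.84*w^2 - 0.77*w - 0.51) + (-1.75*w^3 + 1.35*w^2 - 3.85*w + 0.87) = -1.75*w^3 - 2.49*w^2 - 4.62*w + 0.36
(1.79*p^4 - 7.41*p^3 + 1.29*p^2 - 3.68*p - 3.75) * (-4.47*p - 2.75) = -8.0013*p^5 + 28.2002*p^4 + 14.6112*p^3 + 12.9021*p^2 + 26.8825*p + 10.3125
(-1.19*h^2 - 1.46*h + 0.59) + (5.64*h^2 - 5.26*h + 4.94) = 4.45*h^2 - 6.72*h + 5.53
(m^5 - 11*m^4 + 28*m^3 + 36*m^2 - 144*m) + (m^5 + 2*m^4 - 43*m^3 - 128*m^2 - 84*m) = 2*m^5 - 9*m^4 - 15*m^3 - 92*m^2 - 228*m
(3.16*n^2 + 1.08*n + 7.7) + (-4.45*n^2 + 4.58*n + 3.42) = -1.29*n^2 + 5.66*n + 11.12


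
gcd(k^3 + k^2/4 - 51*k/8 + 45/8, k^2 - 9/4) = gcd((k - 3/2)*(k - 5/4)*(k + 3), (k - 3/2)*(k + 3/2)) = k - 3/2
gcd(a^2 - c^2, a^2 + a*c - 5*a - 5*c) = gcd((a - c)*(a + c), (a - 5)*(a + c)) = a + c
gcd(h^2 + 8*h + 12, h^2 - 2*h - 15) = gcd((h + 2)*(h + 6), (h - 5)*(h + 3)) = 1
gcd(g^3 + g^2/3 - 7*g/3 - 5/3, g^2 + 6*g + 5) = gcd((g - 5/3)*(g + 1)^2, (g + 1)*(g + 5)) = g + 1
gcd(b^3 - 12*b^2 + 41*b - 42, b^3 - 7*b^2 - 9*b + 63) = b^2 - 10*b + 21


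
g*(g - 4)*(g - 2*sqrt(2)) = g^3 - 4*g^2 - 2*sqrt(2)*g^2 + 8*sqrt(2)*g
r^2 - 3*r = r*(r - 3)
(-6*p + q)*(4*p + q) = -24*p^2 - 2*p*q + q^2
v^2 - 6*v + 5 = (v - 5)*(v - 1)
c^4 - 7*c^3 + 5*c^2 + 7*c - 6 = (c - 6)*(c - 1)^2*(c + 1)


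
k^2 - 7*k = k*(k - 7)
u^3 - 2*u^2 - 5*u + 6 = (u - 3)*(u - 1)*(u + 2)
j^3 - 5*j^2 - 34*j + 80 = (j - 8)*(j - 2)*(j + 5)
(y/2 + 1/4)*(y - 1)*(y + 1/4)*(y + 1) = y^4/2 + 3*y^3/8 - 7*y^2/16 - 3*y/8 - 1/16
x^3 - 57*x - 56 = (x - 8)*(x + 1)*(x + 7)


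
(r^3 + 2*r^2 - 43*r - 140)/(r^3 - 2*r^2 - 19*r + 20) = (r^2 - 2*r - 35)/(r^2 - 6*r + 5)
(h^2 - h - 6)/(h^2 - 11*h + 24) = (h + 2)/(h - 8)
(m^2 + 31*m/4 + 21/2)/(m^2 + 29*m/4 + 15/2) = (4*m + 7)/(4*m + 5)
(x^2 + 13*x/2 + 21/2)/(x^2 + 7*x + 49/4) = 2*(x + 3)/(2*x + 7)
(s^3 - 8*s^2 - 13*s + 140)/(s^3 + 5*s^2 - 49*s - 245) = (s^2 - s - 20)/(s^2 + 12*s + 35)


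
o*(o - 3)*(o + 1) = o^3 - 2*o^2 - 3*o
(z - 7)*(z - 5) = z^2 - 12*z + 35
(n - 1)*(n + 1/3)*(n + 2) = n^3 + 4*n^2/3 - 5*n/3 - 2/3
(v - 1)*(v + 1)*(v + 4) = v^3 + 4*v^2 - v - 4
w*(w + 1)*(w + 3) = w^3 + 4*w^2 + 3*w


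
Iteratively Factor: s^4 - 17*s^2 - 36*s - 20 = (s + 1)*(s^3 - s^2 - 16*s - 20) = (s + 1)*(s + 2)*(s^2 - 3*s - 10) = (s - 5)*(s + 1)*(s + 2)*(s + 2)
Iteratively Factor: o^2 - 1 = (o - 1)*(o + 1)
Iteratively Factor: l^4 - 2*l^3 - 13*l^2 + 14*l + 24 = (l - 4)*(l^3 + 2*l^2 - 5*l - 6) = (l - 4)*(l - 2)*(l^2 + 4*l + 3) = (l - 4)*(l - 2)*(l + 1)*(l + 3)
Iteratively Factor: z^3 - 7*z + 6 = (z + 3)*(z^2 - 3*z + 2) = (z - 1)*(z + 3)*(z - 2)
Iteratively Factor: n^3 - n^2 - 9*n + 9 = (n + 3)*(n^2 - 4*n + 3) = (n - 3)*(n + 3)*(n - 1)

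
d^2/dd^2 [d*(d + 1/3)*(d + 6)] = 6*d + 38/3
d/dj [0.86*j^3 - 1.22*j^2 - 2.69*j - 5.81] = 2.58*j^2 - 2.44*j - 2.69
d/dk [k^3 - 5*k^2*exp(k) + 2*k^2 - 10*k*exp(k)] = -5*k^2*exp(k) + 3*k^2 - 20*k*exp(k) + 4*k - 10*exp(k)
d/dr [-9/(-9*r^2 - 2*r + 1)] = 18*(-9*r - 1)/(9*r^2 + 2*r - 1)^2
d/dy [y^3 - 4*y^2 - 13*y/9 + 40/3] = 3*y^2 - 8*y - 13/9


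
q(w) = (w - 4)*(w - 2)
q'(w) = 2*w - 6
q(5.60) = 5.76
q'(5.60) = 5.20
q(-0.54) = 11.53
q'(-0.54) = -7.08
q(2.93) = -1.00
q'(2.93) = -0.14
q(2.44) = -0.69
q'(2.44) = -1.12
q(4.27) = 0.61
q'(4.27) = 2.54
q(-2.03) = 24.30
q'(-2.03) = -10.06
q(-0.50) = 11.25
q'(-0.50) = -7.00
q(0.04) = 7.76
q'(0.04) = -5.92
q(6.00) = 8.00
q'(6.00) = 6.00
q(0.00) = 8.00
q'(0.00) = -6.00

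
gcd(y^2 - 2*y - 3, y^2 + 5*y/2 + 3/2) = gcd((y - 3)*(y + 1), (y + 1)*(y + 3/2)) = y + 1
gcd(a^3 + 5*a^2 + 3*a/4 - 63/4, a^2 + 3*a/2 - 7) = a + 7/2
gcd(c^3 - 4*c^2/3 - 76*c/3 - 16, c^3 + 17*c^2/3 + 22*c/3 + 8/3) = c^2 + 14*c/3 + 8/3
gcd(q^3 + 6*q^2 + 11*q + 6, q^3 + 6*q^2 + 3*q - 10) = q + 2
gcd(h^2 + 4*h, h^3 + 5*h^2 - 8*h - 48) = h + 4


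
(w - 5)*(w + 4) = w^2 - w - 20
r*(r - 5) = r^2 - 5*r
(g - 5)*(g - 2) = g^2 - 7*g + 10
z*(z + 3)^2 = z^3 + 6*z^2 + 9*z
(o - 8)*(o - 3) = o^2 - 11*o + 24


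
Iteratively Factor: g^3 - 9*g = (g + 3)*(g^2 - 3*g) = (g - 3)*(g + 3)*(g)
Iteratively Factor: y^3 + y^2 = (y + 1)*(y^2) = y*(y + 1)*(y)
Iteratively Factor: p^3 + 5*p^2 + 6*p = (p)*(p^2 + 5*p + 6) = p*(p + 2)*(p + 3)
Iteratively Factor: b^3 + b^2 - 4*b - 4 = (b + 2)*(b^2 - b - 2) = (b - 2)*(b + 2)*(b + 1)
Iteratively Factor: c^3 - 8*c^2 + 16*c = (c - 4)*(c^2 - 4*c) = (c - 4)^2*(c)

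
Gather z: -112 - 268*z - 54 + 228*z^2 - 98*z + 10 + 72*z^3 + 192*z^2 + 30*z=72*z^3 + 420*z^2 - 336*z - 156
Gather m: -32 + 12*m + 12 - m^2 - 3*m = -m^2 + 9*m - 20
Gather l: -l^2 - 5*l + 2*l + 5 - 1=-l^2 - 3*l + 4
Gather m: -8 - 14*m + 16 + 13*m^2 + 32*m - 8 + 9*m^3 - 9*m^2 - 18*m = 9*m^3 + 4*m^2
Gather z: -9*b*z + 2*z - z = z*(1 - 9*b)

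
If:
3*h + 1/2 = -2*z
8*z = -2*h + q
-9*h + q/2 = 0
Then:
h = -1/14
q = -9/7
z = -1/7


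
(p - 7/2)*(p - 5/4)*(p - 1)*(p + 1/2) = p^4 - 21*p^3/4 + 25*p^2/4 + 3*p/16 - 35/16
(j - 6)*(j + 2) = j^2 - 4*j - 12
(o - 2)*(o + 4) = o^2 + 2*o - 8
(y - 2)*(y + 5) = y^2 + 3*y - 10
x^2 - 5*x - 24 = (x - 8)*(x + 3)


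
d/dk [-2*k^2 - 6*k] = -4*k - 6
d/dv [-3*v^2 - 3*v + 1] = -6*v - 3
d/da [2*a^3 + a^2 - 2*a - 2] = 6*a^2 + 2*a - 2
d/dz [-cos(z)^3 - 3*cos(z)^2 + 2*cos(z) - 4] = (3*cos(z)^2 + 6*cos(z) - 2)*sin(z)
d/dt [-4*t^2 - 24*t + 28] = -8*t - 24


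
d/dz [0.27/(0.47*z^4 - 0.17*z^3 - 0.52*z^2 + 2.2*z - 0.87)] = (-0.5076*z^3 + 0.1377*z^2 + 0.2808*z - 0.594)/(-0.47*z^4 + 0.17*z^3 + 0.52*z^2 - 2.2*z + 0.87)^2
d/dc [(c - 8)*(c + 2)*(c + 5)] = 3*c^2 - 2*c - 46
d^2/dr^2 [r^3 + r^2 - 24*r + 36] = 6*r + 2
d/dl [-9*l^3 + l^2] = l*(2 - 27*l)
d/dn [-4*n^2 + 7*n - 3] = 7 - 8*n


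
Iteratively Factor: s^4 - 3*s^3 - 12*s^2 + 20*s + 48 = (s - 3)*(s^3 - 12*s - 16) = (s - 3)*(s + 2)*(s^2 - 2*s - 8) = (s - 3)*(s + 2)^2*(s - 4)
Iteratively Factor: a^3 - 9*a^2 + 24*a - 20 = (a - 5)*(a^2 - 4*a + 4) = (a - 5)*(a - 2)*(a - 2)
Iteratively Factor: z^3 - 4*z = (z)*(z^2 - 4) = z*(z + 2)*(z - 2)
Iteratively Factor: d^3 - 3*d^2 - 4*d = (d - 4)*(d^2 + d) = d*(d - 4)*(d + 1)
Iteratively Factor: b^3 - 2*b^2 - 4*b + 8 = (b - 2)*(b^2 - 4) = (b - 2)^2*(b + 2)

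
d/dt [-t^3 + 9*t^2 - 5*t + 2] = -3*t^2 + 18*t - 5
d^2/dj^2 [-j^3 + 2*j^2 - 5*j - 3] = 4 - 6*j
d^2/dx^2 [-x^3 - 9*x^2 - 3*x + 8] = -6*x - 18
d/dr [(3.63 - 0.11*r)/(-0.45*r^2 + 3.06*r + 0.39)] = (-0.0495*r^2 + 3.267*r - 11.1507)/(0.2025*r^4 - 2.754*r^3 + 9.0126*r^2 + 2.3868*r + 0.1521)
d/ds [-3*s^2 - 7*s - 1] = -6*s - 7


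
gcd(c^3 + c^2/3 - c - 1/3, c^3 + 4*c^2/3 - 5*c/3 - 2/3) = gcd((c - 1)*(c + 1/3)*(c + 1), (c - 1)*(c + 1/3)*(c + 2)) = c^2 - 2*c/3 - 1/3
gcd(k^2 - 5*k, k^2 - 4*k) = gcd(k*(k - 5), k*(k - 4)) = k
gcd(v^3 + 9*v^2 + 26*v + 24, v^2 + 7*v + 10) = v + 2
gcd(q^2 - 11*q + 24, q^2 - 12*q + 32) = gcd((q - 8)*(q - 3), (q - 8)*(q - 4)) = q - 8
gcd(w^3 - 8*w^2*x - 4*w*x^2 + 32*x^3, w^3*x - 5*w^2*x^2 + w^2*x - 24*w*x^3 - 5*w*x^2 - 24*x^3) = -w + 8*x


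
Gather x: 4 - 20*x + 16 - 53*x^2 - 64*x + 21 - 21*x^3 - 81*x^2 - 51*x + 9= -21*x^3 - 134*x^2 - 135*x + 50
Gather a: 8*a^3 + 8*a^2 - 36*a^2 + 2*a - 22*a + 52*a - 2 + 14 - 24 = 8*a^3 - 28*a^2 + 32*a - 12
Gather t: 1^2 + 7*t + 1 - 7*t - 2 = 0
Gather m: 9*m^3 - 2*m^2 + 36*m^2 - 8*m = 9*m^3 + 34*m^2 - 8*m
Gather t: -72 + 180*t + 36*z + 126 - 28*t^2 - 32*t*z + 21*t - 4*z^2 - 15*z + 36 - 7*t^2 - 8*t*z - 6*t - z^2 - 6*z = -35*t^2 + t*(195 - 40*z) - 5*z^2 + 15*z + 90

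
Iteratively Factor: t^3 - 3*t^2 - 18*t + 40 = (t - 5)*(t^2 + 2*t - 8) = (t - 5)*(t - 2)*(t + 4)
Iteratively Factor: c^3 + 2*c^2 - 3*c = (c + 3)*(c^2 - c) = (c - 1)*(c + 3)*(c)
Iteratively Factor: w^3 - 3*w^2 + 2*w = (w - 2)*(w^2 - w) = w*(w - 2)*(w - 1)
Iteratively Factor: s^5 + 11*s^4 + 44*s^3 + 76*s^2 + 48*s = (s + 2)*(s^4 + 9*s^3 + 26*s^2 + 24*s) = s*(s + 2)*(s^3 + 9*s^2 + 26*s + 24) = s*(s + 2)*(s + 4)*(s^2 + 5*s + 6) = s*(s + 2)*(s + 3)*(s + 4)*(s + 2)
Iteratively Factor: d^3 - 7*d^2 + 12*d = (d - 4)*(d^2 - 3*d) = (d - 4)*(d - 3)*(d)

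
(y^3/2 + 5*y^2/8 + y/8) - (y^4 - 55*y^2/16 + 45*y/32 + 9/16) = -y^4 + y^3/2 + 65*y^2/16 - 41*y/32 - 9/16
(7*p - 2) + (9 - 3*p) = 4*p + 7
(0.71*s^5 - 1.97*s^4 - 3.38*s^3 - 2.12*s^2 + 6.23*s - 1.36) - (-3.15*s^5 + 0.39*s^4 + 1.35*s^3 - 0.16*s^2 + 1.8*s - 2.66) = 3.86*s^5 - 2.36*s^4 - 4.73*s^3 - 1.96*s^2 + 4.43*s + 1.3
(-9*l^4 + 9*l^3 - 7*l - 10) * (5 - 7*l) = 63*l^5 - 108*l^4 + 45*l^3 + 49*l^2 + 35*l - 50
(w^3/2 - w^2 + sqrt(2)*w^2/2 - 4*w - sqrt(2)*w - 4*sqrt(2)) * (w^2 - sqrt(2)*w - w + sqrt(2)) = w^5/2 - 3*w^4/2 - 4*w^3 + 7*w^2 + 6*w - 8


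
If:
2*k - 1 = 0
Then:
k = 1/2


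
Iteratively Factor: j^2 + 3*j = (j)*(j + 3)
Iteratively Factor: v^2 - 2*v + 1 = (v - 1)*(v - 1)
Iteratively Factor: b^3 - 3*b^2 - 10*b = (b + 2)*(b^2 - 5*b) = (b - 5)*(b + 2)*(b)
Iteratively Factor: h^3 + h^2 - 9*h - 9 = (h + 1)*(h^2 - 9) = (h + 1)*(h + 3)*(h - 3)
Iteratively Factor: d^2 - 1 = (d + 1)*(d - 1)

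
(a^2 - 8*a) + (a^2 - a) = 2*a^2 - 9*a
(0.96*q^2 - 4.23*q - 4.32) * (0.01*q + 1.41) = 0.0096*q^3 + 1.3113*q^2 - 6.0075*q - 6.0912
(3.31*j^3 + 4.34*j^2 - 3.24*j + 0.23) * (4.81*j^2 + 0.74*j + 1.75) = 15.9211*j^5 + 23.3248*j^4 - 6.5803*j^3 + 6.3037*j^2 - 5.4998*j + 0.4025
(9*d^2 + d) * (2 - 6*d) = -54*d^3 + 12*d^2 + 2*d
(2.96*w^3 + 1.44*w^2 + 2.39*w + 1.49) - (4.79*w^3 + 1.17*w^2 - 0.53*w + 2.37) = -1.83*w^3 + 0.27*w^2 + 2.92*w - 0.88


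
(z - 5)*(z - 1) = z^2 - 6*z + 5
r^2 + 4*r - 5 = (r - 1)*(r + 5)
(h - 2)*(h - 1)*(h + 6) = h^3 + 3*h^2 - 16*h + 12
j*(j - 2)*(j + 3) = j^3 + j^2 - 6*j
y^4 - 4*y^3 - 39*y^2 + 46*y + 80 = (y - 8)*(y - 2)*(y + 1)*(y + 5)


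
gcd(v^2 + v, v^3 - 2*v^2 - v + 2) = v + 1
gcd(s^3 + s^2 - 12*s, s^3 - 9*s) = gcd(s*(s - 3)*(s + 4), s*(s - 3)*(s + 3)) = s^2 - 3*s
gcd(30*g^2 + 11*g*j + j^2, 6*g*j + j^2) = 6*g + j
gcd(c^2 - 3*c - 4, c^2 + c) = c + 1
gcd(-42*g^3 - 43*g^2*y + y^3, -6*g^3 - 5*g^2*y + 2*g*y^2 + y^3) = g + y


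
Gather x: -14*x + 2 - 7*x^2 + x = -7*x^2 - 13*x + 2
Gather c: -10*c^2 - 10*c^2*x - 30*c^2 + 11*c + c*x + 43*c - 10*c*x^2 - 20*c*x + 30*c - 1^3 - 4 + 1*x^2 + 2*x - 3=c^2*(-10*x - 40) + c*(-10*x^2 - 19*x + 84) + x^2 + 2*x - 8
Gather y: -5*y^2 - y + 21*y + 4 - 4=-5*y^2 + 20*y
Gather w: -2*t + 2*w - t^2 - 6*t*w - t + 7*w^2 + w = -t^2 - 3*t + 7*w^2 + w*(3 - 6*t)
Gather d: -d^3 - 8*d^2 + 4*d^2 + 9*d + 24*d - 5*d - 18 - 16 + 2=-d^3 - 4*d^2 + 28*d - 32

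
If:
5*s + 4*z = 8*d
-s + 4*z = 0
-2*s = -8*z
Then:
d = 3*z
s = 4*z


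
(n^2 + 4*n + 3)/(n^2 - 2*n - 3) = (n + 3)/(n - 3)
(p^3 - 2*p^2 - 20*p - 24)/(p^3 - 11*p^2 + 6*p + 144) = (p^2 + 4*p + 4)/(p^2 - 5*p - 24)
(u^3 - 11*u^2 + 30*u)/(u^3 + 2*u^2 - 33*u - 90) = u*(u - 5)/(u^2 + 8*u + 15)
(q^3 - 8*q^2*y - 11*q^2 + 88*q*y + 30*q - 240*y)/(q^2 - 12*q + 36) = (q^2 - 8*q*y - 5*q + 40*y)/(q - 6)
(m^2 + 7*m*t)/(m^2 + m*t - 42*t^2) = m/(m - 6*t)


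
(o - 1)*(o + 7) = o^2 + 6*o - 7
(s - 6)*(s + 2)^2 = s^3 - 2*s^2 - 20*s - 24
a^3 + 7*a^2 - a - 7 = (a - 1)*(a + 1)*(a + 7)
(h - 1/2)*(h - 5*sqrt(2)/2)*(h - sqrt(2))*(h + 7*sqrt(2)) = h^4 - h^3/2 + 7*sqrt(2)*h^3/2 - 44*h^2 - 7*sqrt(2)*h^2/4 + 22*h + 35*sqrt(2)*h - 35*sqrt(2)/2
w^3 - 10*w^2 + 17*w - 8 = (w - 8)*(w - 1)^2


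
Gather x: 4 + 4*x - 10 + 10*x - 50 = 14*x - 56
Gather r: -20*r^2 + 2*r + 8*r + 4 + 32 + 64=-20*r^2 + 10*r + 100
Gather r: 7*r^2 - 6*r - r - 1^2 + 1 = 7*r^2 - 7*r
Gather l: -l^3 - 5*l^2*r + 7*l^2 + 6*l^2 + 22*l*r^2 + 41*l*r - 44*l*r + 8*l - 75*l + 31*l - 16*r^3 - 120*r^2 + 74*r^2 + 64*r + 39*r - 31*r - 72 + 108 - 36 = -l^3 + l^2*(13 - 5*r) + l*(22*r^2 - 3*r - 36) - 16*r^3 - 46*r^2 + 72*r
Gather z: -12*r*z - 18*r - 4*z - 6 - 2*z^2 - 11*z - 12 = -18*r - 2*z^2 + z*(-12*r - 15) - 18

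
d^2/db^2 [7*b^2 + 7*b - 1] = 14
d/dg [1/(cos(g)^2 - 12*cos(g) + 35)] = 2*(cos(g) - 6)*sin(g)/(cos(g)^2 - 12*cos(g) + 35)^2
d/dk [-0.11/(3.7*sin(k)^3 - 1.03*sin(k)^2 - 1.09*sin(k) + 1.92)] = (1.221*sin(k)^2 - 0.2266*sin(k) - 0.1199)*cos(k)/(3.7*sin(k)^3 - 1.03*sin(k)^2 - 1.09*sin(k) + 1.92)^2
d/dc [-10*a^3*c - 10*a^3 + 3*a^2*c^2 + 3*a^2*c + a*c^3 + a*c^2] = a*(-10*a^2 + 6*a*c + 3*a + 3*c^2 + 2*c)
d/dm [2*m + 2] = 2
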